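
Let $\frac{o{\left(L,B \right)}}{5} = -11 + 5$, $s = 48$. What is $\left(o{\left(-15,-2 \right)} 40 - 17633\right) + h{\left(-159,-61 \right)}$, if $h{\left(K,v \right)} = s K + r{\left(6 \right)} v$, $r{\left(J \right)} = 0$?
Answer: $-26465$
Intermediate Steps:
$o{\left(L,B \right)} = -30$ ($o{\left(L,B \right)} = 5 \left(-11 + 5\right) = 5 \left(-6\right) = -30$)
$h{\left(K,v \right)} = 48 K$ ($h{\left(K,v \right)} = 48 K + 0 v = 48 K + 0 = 48 K$)
$\left(o{\left(-15,-2 \right)} 40 - 17633\right) + h{\left(-159,-61 \right)} = \left(\left(-30\right) 40 - 17633\right) + 48 \left(-159\right) = \left(-1200 - 17633\right) - 7632 = -18833 - 7632 = -26465$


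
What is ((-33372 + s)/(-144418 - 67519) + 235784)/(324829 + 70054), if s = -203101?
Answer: 49971590081/83690318371 ≈ 0.59710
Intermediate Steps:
((-33372 + s)/(-144418 - 67519) + 235784)/(324829 + 70054) = ((-33372 - 203101)/(-144418 - 67519) + 235784)/(324829 + 70054) = (-236473/(-211937) + 235784)/394883 = (-236473*(-1/211937) + 235784)*(1/394883) = (236473/211937 + 235784)*(1/394883) = (49971590081/211937)*(1/394883) = 49971590081/83690318371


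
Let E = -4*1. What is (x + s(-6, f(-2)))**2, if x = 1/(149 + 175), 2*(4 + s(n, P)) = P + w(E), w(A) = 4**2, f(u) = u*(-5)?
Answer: 8508889/104976 ≈ 81.056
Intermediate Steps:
f(u) = -5*u
E = -4
w(A) = 16
s(n, P) = 4 + P/2 (s(n, P) = -4 + (P + 16)/2 = -4 + (16 + P)/2 = -4 + (8 + P/2) = 4 + P/2)
x = 1/324 ≈ 0.0030864
(x + s(-6, f(-2)))**2 = (1/324 + (4 + (-5*(-2))/2))**2 = (1/324 + (4 + (1/2)*10))**2 = (1/324 + (4 + 5))**2 = (1/324 + 9)**2 = (2917/324)**2 = 8508889/104976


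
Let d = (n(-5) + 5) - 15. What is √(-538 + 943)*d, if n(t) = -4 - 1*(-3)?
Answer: -99*√5 ≈ -221.37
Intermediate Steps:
n(t) = -1 (n(t) = -4 + 3 = -1)
d = -11 (d = (-1 + 5) - 15 = 4 - 15 = -11)
√(-538 + 943)*d = √(-538 + 943)*(-11) = √405*(-11) = (9*√5)*(-11) = -99*√5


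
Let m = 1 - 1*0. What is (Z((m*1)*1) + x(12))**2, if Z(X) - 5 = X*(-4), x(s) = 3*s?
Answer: 1369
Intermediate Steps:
m = 1 (m = 1 + 0 = 1)
Z(X) = 5 - 4*X (Z(X) = 5 + X*(-4) = 5 - 4*X)
(Z((m*1)*1) + x(12))**2 = ((5 - 4*1*1) + 3*12)**2 = ((5 - 4) + 36)**2 = (1 + 36)**2 = 37**2 = 1369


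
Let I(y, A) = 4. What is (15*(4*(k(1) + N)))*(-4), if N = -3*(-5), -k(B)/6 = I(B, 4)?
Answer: 2160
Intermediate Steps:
k(B) = -24 (k(B) = -6*4 = -24)
N = 15
(15*(4*(k(1) + N)))*(-4) = (15*(4*(-24 + 15)))*(-4) = (15*(4*(-9)))*(-4) = (15*(-36))*(-4) = -540*(-4) = 2160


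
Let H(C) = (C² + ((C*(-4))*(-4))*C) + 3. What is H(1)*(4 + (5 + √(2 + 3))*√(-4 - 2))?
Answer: 80 + 20*I*√6*(5 + √5) ≈ 80.0 + 354.49*I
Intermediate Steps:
H(C) = 3 + 17*C² (H(C) = (C² + (-4*C*(-4))*C) + 3 = (C² + (16*C)*C) + 3 = (C² + 16*C²) + 3 = 17*C² + 3 = 3 + 17*C²)
H(1)*(4 + (5 + √(2 + 3))*√(-4 - 2)) = (3 + 17*1²)*(4 + (5 + √(2 + 3))*√(-4 - 2)) = (3 + 17*1)*(4 + (5 + √5)*√(-6)) = (3 + 17)*(4 + (5 + √5)*(I*√6)) = 20*(4 + I*√6*(5 + √5)) = 80 + 20*I*√6*(5 + √5)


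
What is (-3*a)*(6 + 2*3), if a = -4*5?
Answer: 720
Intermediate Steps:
a = -20
(-3*a)*(6 + 2*3) = (-3*(-20))*(6 + 2*3) = 60*(6 + 6) = 60*12 = 720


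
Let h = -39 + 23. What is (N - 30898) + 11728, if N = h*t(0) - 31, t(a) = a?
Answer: -19201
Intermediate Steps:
h = -16
N = -31 (N = -16*0 - 31 = 0 - 31 = -31)
(N - 30898) + 11728 = (-31 - 30898) + 11728 = -30929 + 11728 = -19201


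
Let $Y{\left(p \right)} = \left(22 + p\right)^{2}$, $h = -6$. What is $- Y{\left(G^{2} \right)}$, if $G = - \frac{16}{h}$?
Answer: $- \frac{68644}{81} \approx -847.46$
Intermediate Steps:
$G = \frac{8}{3}$ ($G = - \frac{16}{-6} = \left(-16\right) \left(- \frac{1}{6}\right) = \frac{8}{3} \approx 2.6667$)
$- Y{\left(G^{2} \right)} = - \left(22 + \left(\frac{8}{3}\right)^{2}\right)^{2} = - \left(22 + \frac{64}{9}\right)^{2} = - \left(\frac{262}{9}\right)^{2} = \left(-1\right) \frac{68644}{81} = - \frac{68644}{81}$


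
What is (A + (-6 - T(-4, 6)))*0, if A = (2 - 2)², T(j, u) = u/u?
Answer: 0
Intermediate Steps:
T(j, u) = 1
A = 0 (A = 0² = 0)
(A + (-6 - T(-4, 6)))*0 = (0 + (-6 - 1*1))*0 = (0 + (-6 - 1))*0 = (0 - 7)*0 = -7*0 = 0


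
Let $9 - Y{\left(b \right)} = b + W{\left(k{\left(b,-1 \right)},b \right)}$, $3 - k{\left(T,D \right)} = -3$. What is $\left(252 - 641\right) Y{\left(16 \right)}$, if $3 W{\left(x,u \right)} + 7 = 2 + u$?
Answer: $\frac{12448}{3} \approx 4149.3$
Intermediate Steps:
$k{\left(T,D \right)} = 6$ ($k{\left(T,D \right)} = 3 - -3 = 3 + 3 = 6$)
$W{\left(x,u \right)} = - \frac{5}{3} + \frac{u}{3}$ ($W{\left(x,u \right)} = - \frac{7}{3} + \frac{2 + u}{3} = - \frac{7}{3} + \left(\frac{2}{3} + \frac{u}{3}\right) = - \frac{5}{3} + \frac{u}{3}$)
$Y{\left(b \right)} = \frac{32}{3} - \frac{4 b}{3}$ ($Y{\left(b \right)} = 9 - \left(b + \left(- \frac{5}{3} + \frac{b}{3}\right)\right) = 9 - \left(- \frac{5}{3} + \frac{4 b}{3}\right) = \frac{32}{3} - \frac{4 b}{3}$)
$\left(252 - 641\right) Y{\left(16 \right)} = \left(252 - 641\right) \left(\frac{32}{3} - \frac{64}{3}\right) = \left(-389\right) \left(- \frac{32}{3}\right) = \frac{12448}{3}$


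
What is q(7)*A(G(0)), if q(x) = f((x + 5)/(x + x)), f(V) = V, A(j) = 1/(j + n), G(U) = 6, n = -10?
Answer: -3/14 ≈ -0.21429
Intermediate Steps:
A(j) = 1/(-10 + j) (A(j) = 1/(j - 10) = 1/(-10 + j))
q(x) = (5 + x)/(2*x) (q(x) = (x + 5)/(x + x) = (5 + x)/((2*x)) = (5 + x)*(1/(2*x)) = (5 + x)/(2*x))
q(7)*A(G(0)) = ((½)*(5 + 7)/7)/(-10 + 6) = ((½)*(⅐)*12)/(-4) = (6/7)*(-¼) = -3/14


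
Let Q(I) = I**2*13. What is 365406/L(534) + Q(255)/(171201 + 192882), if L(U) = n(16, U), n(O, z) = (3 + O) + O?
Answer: 44355899691/4247635 ≈ 10443.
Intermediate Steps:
n(O, z) = 3 + 2*O
L(U) = 35 (L(U) = 3 + 2*16 = 3 + 32 = 35)
Q(I) = 13*I**2
365406/L(534) + Q(255)/(171201 + 192882) = 365406/35 + (13*255**2)/(171201 + 192882) = 365406*(1/35) + (13*65025)/364083 = 365406/35 + 845325*(1/364083) = 365406/35 + 281775/121361 = 44355899691/4247635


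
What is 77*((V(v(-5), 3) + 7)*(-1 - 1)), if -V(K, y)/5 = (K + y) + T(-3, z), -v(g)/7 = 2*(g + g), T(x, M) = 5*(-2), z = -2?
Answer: 101332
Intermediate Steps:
T(x, M) = -10
v(g) = -28*g (v(g) = -14*(g + g) = -14*2*g = -28*g)
V(K, y) = 50 - 5*K - 5*y (V(K, y) = -5*((K + y) - 10) = -5*(-10 + K + y) = 50 - 5*K - 5*y)
77*((V(v(-5), 3) + 7)*(-1 - 1)) = 77*(((50 - (-140)*(-5) - 5*3) + 7)*(-1 - 1)) = 77*(((50 - 5*140 - 15) + 7)*(-2)) = 77*(((50 - 700 - 15) + 7)*(-2)) = 77*((-665 + 7)*(-2)) = 77*(-658*(-2)) = 77*1316 = 101332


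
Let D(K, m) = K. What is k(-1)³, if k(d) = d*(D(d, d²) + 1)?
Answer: 0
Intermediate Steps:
k(d) = d*(1 + d) (k(d) = d*(d + 1) = d*(1 + d))
k(-1)³ = (-(1 - 1))³ = (-1*0)³ = 0³ = 0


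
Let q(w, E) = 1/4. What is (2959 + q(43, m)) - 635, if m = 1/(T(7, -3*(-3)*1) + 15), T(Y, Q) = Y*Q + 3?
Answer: 9297/4 ≈ 2324.3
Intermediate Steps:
T(Y, Q) = 3 + Q*Y (T(Y, Q) = Q*Y + 3 = 3 + Q*Y)
m = 1/81 (m = 1/((3 + (-3*(-3)*1)*7) + 15) = 1/((3 + (9*1)*7) + 15) = 1/((3 + 9*7) + 15) = 1/((3 + 63) + 15) = 1/(66 + 15) = 1/81 ≈ 0.012346)
q(w, E) = ¼
(2959 + q(43, m)) - 635 = (2959 + ¼) - 635 = 11837/4 - 635 = 9297/4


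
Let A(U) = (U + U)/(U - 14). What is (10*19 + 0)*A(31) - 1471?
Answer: -13227/17 ≈ -778.06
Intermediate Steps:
A(U) = 2*U/(-14 + U) (A(U) = (2*U)/(-14 + U) = 2*U/(-14 + U))
(10*19 + 0)*A(31) - 1471 = (10*19 + 0)*(2*31/(-14 + 31)) - 1471 = (190 + 0)*(2*31/17) - 1471 = 190*(2*31*(1/17)) - 1471 = 190*(62/17) - 1471 = 11780/17 - 1471 = -13227/17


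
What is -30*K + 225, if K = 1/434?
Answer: 48810/217 ≈ 224.93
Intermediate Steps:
K = 1/434 ≈ 0.0023041
-30*K + 225 = -30*1/434 + 225 = -15/217 + 225 = 48810/217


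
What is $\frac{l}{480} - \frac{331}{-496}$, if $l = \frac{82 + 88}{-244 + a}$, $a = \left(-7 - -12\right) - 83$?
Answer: $\frac{319219}{479136} \approx 0.66624$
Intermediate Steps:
$a = -78$ ($a = \left(-7 + 12\right) - 83 = 5 - 83 = -78$)
$l = - \frac{85}{161}$ ($l = \frac{82 + 88}{-244 - 78} = \frac{170}{-322} = 170 \left(- \frac{1}{322}\right) = - \frac{85}{161} \approx -0.52795$)
$\frac{l}{480} - \frac{331}{-496} = - \frac{85}{161 \cdot 480} - \frac{331}{-496} = \left(- \frac{85}{161}\right) \frac{1}{480} - - \frac{331}{496} = - \frac{17}{15456} + \frac{331}{496} = \frac{319219}{479136}$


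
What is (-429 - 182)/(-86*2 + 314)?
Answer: -611/142 ≈ -4.3028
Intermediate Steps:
(-429 - 182)/(-86*2 + 314) = -611/(-172 + 314) = -611/142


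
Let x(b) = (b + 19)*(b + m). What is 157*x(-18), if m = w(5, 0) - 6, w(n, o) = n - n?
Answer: -3768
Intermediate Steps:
w(n, o) = 0
m = -6 (m = 0 - 6 = -6)
x(b) = (-6 + b)*(19 + b) (x(b) = (b + 19)*(b - 6) = (19 + b)*(-6 + b) = (-6 + b)*(19 + b))
157*x(-18) = 157*(-114 + (-18)**2 + 13*(-18)) = 157*(-114 + 324 - 234) = 157*(-24) = -3768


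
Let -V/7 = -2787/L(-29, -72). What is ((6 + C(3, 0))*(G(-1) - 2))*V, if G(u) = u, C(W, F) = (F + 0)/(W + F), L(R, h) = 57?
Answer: -117054/19 ≈ -6160.7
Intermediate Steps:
C(W, F) = F/(F + W)
V = 6503/19 (V = -(-19509)/57 = -7*(-929/19) = 6503/19 ≈ 342.26)
((6 + C(3, 0))*(G(-1) - 2))*V = ((6 + 0/(0 + 3))*(-1 - 2))*(6503/19) = ((6 + 0/3)*(-3))*(6503/19) = ((6 + 0*(⅓))*(-3))*(6503/19) = ((6 + 0)*(-3))*(6503/19) = (6*(-3))*(6503/19) = -18*6503/19 = -117054/19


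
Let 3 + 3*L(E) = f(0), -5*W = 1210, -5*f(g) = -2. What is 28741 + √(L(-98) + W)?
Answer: 28741 + I*√54645/15 ≈ 28741.0 + 15.584*I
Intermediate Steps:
f(g) = ⅖ (f(g) = -⅕*(-2) = ⅖)
W = -242 (W = -⅕*1210 = -242)
L(E) = -13/15 (L(E) = -1 + (⅓)*(⅖) = -1 + 2/15 = -13/15)
28741 + √(L(-98) + W) = 28741 + √(-13/15 - 242) = 28741 + √(-3643/15) = 28741 + I*√54645/15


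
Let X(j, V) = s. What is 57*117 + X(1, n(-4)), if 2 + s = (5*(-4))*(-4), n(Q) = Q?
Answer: 6747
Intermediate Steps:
s = 78 (s = -2 + (5*(-4))*(-4) = -2 - 20*(-4) = -2 + 80 = 78)
X(j, V) = 78
57*117 + X(1, n(-4)) = 57*117 + 78 = 6669 + 78 = 6747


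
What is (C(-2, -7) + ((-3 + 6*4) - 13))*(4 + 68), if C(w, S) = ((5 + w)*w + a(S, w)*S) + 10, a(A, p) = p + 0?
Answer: 1872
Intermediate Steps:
a(A, p) = p
C(w, S) = 10 + S*w + w*(5 + w) (C(w, S) = ((5 + w)*w + w*S) + 10 = (w*(5 + w) + S*w) + 10 = (S*w + w*(5 + w)) + 10 = 10 + S*w + w*(5 + w))
(C(-2, -7) + ((-3 + 6*4) - 13))*(4 + 68) = ((10 + (-2)² + 5*(-2) - 7*(-2)) + ((-3 + 6*4) - 13))*(4 + 68) = ((10 + 4 - 10 + 14) + ((-3 + 24) - 13))*72 = (18 + (21 - 13))*72 = (18 + 8)*72 = 26*72 = 1872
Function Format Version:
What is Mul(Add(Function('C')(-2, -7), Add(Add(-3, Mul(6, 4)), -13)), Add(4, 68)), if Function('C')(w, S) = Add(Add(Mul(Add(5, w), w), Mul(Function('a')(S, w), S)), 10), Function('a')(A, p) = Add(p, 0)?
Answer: 1872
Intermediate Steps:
Function('a')(A, p) = p
Function('C')(w, S) = Add(10, Mul(S, w), Mul(w, Add(5, w))) (Function('C')(w, S) = Add(Add(Mul(Add(5, w), w), Mul(w, S)), 10) = Add(Add(Mul(w, Add(5, w)), Mul(S, w)), 10) = Add(Add(Mul(S, w), Mul(w, Add(5, w))), 10) = Add(10, Mul(S, w), Mul(w, Add(5, w))))
Mul(Add(Function('C')(-2, -7), Add(Add(-3, Mul(6, 4)), -13)), Add(4, 68)) = Mul(Add(Add(10, Pow(-2, 2), Mul(5, -2), Mul(-7, -2)), Add(Add(-3, Mul(6, 4)), -13)), Add(4, 68)) = Mul(Add(Add(10, 4, -10, 14), Add(Add(-3, 24), -13)), 72) = Mul(Add(18, Add(21, -13)), 72) = Mul(Add(18, 8), 72) = Mul(26, 72) = 1872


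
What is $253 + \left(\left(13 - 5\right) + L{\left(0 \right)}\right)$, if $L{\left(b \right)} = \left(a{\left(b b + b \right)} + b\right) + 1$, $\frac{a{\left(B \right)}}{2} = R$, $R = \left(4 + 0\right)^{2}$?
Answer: $294$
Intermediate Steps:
$R = 16$ ($R = 4^{2} = 16$)
$a{\left(B \right)} = 32$ ($a{\left(B \right)} = 2 \cdot 16 = 32$)
$L{\left(b \right)} = 33 + b$ ($L{\left(b \right)} = \left(32 + b\right) + 1 = 33 + b$)
$253 + \left(\left(13 - 5\right) + L{\left(0 \right)}\right) = 253 + \left(\left(13 - 5\right) + \left(33 + 0\right)\right) = 253 + \left(8 + 33\right) = 253 + 41 = 294$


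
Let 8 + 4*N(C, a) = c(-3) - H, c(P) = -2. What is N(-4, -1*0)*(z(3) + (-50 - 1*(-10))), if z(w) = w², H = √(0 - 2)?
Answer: 155/2 + 31*I*√2/4 ≈ 77.5 + 10.96*I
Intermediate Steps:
H = I*√2 (H = √(-2) = I*√2 ≈ 1.4142*I)
N(C, a) = -5/2 - I*√2/4 (N(C, a) = -2 + (-2 - I*√2)/4 = -2 + (-½ - I*√2/4) = -5/2 - I*√2/4)
N(-4, -1*0)*(z(3) + (-50 - 1*(-10))) = (-5/2 - I*√2/4)*(3² + (-50 - 1*(-10))) = (-5/2 - I*√2/4)*(9 + (-50 + 10)) = (-5/2 - I*√2/4)*(9 - 40) = (-5/2 - I*√2/4)*(-31) = 155/2 + 31*I*√2/4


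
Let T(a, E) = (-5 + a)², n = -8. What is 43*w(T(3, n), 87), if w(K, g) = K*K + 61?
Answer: 3311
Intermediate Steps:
w(K, g) = 61 + K² (w(K, g) = K² + 61 = 61 + K²)
43*w(T(3, n), 87) = 43*(61 + ((-5 + 3)²)²) = 43*(61 + ((-2)²)²) = 43*(61 + 4²) = 43*(61 + 16) = 43*77 = 3311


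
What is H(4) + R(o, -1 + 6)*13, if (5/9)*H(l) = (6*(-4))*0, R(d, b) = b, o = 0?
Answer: 65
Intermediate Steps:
H(l) = 0 (H(l) = 9*((6*(-4))*0)/5 = 9*(-24*0)/5 = (9/5)*0 = 0)
H(4) + R(o, -1 + 6)*13 = 0 + (-1 + 6)*13 = 0 + 5*13 = 0 + 65 = 65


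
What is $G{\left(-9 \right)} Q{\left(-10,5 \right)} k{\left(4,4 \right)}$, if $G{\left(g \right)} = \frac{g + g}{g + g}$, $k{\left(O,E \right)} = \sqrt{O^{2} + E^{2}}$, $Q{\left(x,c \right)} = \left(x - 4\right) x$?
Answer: $560 \sqrt{2} \approx 791.96$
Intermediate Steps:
$Q{\left(x,c \right)} = x \left(-4 + x\right)$ ($Q{\left(x,c \right)} = \left(-4 + x\right) x = x \left(-4 + x\right)$)
$k{\left(O,E \right)} = \sqrt{E^{2} + O^{2}}$
$G{\left(g \right)} = 1$ ($G{\left(g \right)} = \frac{2 g}{2 g} = 2 g \frac{1}{2 g} = 1$)
$G{\left(-9 \right)} Q{\left(-10,5 \right)} k{\left(4,4 \right)} = 1 \left(- 10 \left(-4 - 10\right)\right) \sqrt{4^{2} + 4^{2}} = 1 \left(\left(-10\right) \left(-14\right)\right) \sqrt{16 + 16} = 1 \cdot 140 \sqrt{32} = 140 \cdot 4 \sqrt{2} = 560 \sqrt{2}$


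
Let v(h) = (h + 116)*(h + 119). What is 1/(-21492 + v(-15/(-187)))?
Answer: -34969/268182272 ≈ -0.00013039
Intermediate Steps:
v(h) = (116 + h)*(119 + h)
1/(-21492 + v(-15/(-187))) = 1/(-21492 + (13804 + (-15/(-187))² + 235*(-15/(-187)))) = 1/(-21492 + (13804 + (-15*(-1/187))² + 235*(-15*(-1/187)))) = 1/(-21492 + (13804 + (15/187)² + 235*(15/187))) = 1/(-21492 + (13804 + 225/34969 + 3525/187)) = 1/(-21492 + 483371476/34969) = 1/(-268182272/34969) = -34969/268182272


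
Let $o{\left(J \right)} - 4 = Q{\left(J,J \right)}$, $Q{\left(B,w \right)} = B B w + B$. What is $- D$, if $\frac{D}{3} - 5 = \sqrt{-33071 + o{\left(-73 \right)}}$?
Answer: $-15 - 3 i \sqrt{422157} \approx -15.0 - 1949.2 i$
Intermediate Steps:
$Q{\left(B,w \right)} = B + w B^{2}$ ($Q{\left(B,w \right)} = B^{2} w + B = w B^{2} + B = B + w B^{2}$)
$o{\left(J \right)} = 4 + J \left(1 + J^{2}\right)$ ($o{\left(J \right)} = 4 + J \left(1 + J J\right) = 4 + J \left(1 + J^{2}\right)$)
$D = 15 + 3 i \sqrt{422157}$ ($D = 15 + 3 \sqrt{-33071 + \left(4 - 73 + \left(-73\right)^{3}\right)} = 15 + 3 \sqrt{-33071 - 389086} = 15 + 3 \sqrt{-422157} = 15 + 3 i \sqrt{422157} \approx 15.0 + 1949.2 i$)
$- D = - (15 + 3 i \sqrt{422157}) = -15 - 3 i \sqrt{422157}$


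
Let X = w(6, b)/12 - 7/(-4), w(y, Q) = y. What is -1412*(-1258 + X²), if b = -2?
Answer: 7076591/4 ≈ 1.7691e+6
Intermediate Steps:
X = 9/4 (X = 6/12 - 7/(-4) = 6*(1/12) - 7*(-¼) = ½ + 7/4 = 9/4 ≈ 2.2500)
-1412*(-1258 + X²) = -1412*(-1258 + (9/4)²) = -1412*(-1258 + 81/16) = -1412*(-20047/16) = 7076591/4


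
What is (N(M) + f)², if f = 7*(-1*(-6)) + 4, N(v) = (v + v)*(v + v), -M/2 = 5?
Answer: 198916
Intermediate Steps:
M = -10 (M = -2*5 = -10)
N(v) = 4*v² (N(v) = (2*v)*(2*v) = 4*v²)
f = 46 (f = 7*6 + 4 = 42 + 4 = 46)
(N(M) + f)² = (4*(-10)² + 46)² = (4*100 + 46)² = (400 + 46)² = 446² = 198916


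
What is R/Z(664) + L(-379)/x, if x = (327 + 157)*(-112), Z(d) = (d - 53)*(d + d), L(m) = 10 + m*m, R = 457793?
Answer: -5733970479/2749050304 ≈ -2.0858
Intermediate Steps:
L(m) = 10 + m²
Z(d) = 2*d*(-53 + d) (Z(d) = (-53 + d)*(2*d) = 2*d*(-53 + d))
x = -54208 (x = 484*(-112) = -54208)
R/Z(664) + L(-379)/x = 457793/((2*664*(-53 + 664))) + (10 + (-379)²)/(-54208) = 457793/((2*664*611)) + (10 + 143641)*(-1/54208) = 457793/811408 + 143651*(-1/54208) = 457793*(1/811408) - 143651/54208 = 457793/811408 - 143651/54208 = -5733970479/2749050304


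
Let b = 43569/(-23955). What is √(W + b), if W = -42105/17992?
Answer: I*√21460350830063730/71833060 ≈ 2.0394*I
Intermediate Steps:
b = -14523/7985 (b = 43569*(-1/23955) = -14523/7985 ≈ -1.8188)
W = -42105/17992 (W = -42105*1/17992 = -42105/17992 ≈ -2.3402)
√(W + b) = √(-42105/17992 - 14523/7985) = √(-597506241/143666120) = I*√21460350830063730/71833060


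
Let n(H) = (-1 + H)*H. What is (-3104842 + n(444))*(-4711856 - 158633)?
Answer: 14164112585350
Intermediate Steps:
n(H) = H*(-1 + H)
(-3104842 + n(444))*(-4711856 - 158633) = (-3104842 + 444*(-1 + 444))*(-4711856 - 158633) = (-3104842 + 444*443)*(-4870489) = (-3104842 + 196692)*(-4870489) = -2908150*(-4870489) = 14164112585350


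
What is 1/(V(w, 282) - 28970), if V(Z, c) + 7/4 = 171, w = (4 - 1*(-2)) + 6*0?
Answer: -4/115203 ≈ -3.4721e-5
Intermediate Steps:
w = 6 (w = (4 + 2) + 0 = 6 + 0 = 6)
V(Z, c) = 677/4 (V(Z, c) = -7/4 + 171 = 677/4)
1/(V(w, 282) - 28970) = 1/(677/4 - 28970) = 1/(-115203/4) = -4/115203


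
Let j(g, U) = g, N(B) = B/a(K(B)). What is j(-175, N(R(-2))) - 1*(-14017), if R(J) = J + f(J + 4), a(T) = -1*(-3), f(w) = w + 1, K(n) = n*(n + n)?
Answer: 13842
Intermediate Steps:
K(n) = 2*n² (K(n) = n*(2*n) = 2*n²)
f(w) = 1 + w
a(T) = 3
R(J) = 5 + 2*J (R(J) = J + (1 + (J + 4)) = J + (1 + (4 + J)) = J + (5 + J) = 5 + 2*J)
N(B) = B/3
j(-175, N(R(-2))) - 1*(-14017) = -175 - 1*(-14017) = -175 + 14017 = 13842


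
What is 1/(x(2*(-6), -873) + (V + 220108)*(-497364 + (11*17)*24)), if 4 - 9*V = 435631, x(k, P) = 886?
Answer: -1/84629272694 ≈ -1.1816e-11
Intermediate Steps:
V = -48403 (V = 4/9 - 1/9*435631 = 4/9 - 435631/9 = -48403)
1/(x(2*(-6), -873) + (V + 220108)*(-497364 + (11*17)*24)) = 1/(886 + (-48403 + 220108)*(-497364 + (11*17)*24)) = 1/(886 + 171705*(-497364 + 187*24)) = 1/(886 + 171705*(-497364 + 4488)) = 1/(886 + 171705*(-492876)) = 1/(886 - 84629273580) = 1/(-84629272694) = -1/84629272694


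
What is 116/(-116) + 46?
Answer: 45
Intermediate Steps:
116/(-116) + 46 = -1/116*116 + 46 = -1 + 46 = 45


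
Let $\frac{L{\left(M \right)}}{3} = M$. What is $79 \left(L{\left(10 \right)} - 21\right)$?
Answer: $711$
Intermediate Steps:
$L{\left(M \right)} = 3 M$
$79 \left(L{\left(10 \right)} - 21\right) = 79 \left(3 \cdot 10 - 21\right) = 79 \left(30 - 21\right) = 79 \cdot 9 = 711$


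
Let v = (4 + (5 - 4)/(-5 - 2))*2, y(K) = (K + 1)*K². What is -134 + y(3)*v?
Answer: 1006/7 ≈ 143.71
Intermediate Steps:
y(K) = K²*(1 + K) (y(K) = (1 + K)*K² = K²*(1 + K))
v = 54/7 (v = (4 + 1/(-7))*2 = (4 + 1*(-⅐))*2 = (4 - ⅐)*2 = (27/7)*2 = 54/7 ≈ 7.7143)
-134 + y(3)*v = -134 + (3²*(1 + 3))*(54/7) = -134 + (9*4)*(54/7) = -134 + 36*(54/7) = -134 + 1944/7 = 1006/7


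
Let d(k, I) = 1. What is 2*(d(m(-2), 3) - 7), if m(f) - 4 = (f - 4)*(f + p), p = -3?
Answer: -12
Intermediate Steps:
m(f) = 4 + (-4 + f)*(-3 + f) (m(f) = 4 + (f - 4)*(f - 3) = 4 + (-4 + f)*(-3 + f))
2*(d(m(-2), 3) - 7) = 2*(1 - 7) = 2*(-6) = -12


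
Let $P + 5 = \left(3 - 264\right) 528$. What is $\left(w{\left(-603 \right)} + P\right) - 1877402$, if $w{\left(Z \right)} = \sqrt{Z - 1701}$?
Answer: $-2015215 + 48 i \approx -2.0152 \cdot 10^{6} + 48.0 i$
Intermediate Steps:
$w{\left(Z \right)} = \sqrt{-1701 + Z}$
$P = -137813$ ($P = -5 + \left(3 - 264\right) 528 = -5 - 137808 = -137813$)
$\left(w{\left(-603 \right)} + P\right) - 1877402 = \left(\sqrt{-1701 - 603} - 137813\right) - 1877402 = \left(\sqrt{-2304} - 137813\right) - 1877402 = \left(48 i - 137813\right) - 1877402 = \left(-137813 + 48 i\right) - 1877402 = -2015215 + 48 i$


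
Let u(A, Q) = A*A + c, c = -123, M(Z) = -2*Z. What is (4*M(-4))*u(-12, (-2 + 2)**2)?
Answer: 672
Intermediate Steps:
u(A, Q) = -123 + A**2 (u(A, Q) = A*A - 123 = A**2 - 123 = -123 + A**2)
(4*M(-4))*u(-12, (-2 + 2)**2) = (4*(-2*(-4)))*(-123 + (-12)**2) = (4*8)*(-123 + 144) = 32*21 = 672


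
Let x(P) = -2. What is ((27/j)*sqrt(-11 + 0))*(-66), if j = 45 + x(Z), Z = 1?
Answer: -1782*I*sqrt(11)/43 ≈ -137.45*I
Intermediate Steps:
j = 43 (j = 45 - 2 = 43)
((27/j)*sqrt(-11 + 0))*(-66) = ((27/43)*sqrt(-11 + 0))*(-66) = ((27*(1/43))*sqrt(-11))*(-66) = (27*(I*sqrt(11))/43)*(-66) = (27*I*sqrt(11)/43)*(-66) = -1782*I*sqrt(11)/43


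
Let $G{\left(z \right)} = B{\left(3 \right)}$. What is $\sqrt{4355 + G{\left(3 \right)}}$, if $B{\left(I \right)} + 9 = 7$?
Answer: $\sqrt{4353} \approx 65.977$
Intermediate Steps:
$B{\left(I \right)} = -2$ ($B{\left(I \right)} = -9 + 7 = -2$)
$G{\left(z \right)} = -2$
$\sqrt{4355 + G{\left(3 \right)}} = \sqrt{4355 - 2} = \sqrt{4353}$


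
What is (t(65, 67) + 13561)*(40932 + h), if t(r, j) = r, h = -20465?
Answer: 278883342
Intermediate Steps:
(t(65, 67) + 13561)*(40932 + h) = (65 + 13561)*(40932 - 20465) = 13626*20467 = 278883342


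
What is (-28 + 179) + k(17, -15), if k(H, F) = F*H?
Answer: -104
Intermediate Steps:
(-28 + 179) + k(17, -15) = (-28 + 179) - 15*17 = 151 - 255 = -104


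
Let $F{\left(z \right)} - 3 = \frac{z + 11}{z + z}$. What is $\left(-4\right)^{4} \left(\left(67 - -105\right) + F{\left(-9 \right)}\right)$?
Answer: $\frac{402944}{9} \approx 44772.0$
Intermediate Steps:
$F{\left(z \right)} = 3 + \frac{11 + z}{2 z}$ ($F{\left(z \right)} = 3 + \frac{z + 11}{z + z} = 3 + \frac{11 + z}{2 z}$)
$\left(-4\right)^{4} \left(\left(67 - -105\right) + F{\left(-9 \right)}\right) = \left(-4\right)^{4} \left(\left(67 - -105\right) + \frac{11 + 7 \left(-9\right)}{2 \left(-9\right)}\right) = 256 \left(\left(67 + 105\right) + \frac{1}{2} \left(- \frac{1}{9}\right) \left(11 - 63\right)\right) = 256 \left(172 + \frac{1}{2} \left(- \frac{1}{9}\right) \left(-52\right)\right) = 256 \left(172 + \frac{26}{9}\right) = 256 \cdot \frac{1574}{9} = \frac{402944}{9}$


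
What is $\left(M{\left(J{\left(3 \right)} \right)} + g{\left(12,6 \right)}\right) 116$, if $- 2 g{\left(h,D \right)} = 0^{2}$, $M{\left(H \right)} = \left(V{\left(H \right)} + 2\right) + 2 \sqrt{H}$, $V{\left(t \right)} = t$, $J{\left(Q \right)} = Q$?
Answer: $580 + 232 \sqrt{3} \approx 981.84$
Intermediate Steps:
$M{\left(H \right)} = 2 + H + 2 \sqrt{H}$ ($M{\left(H \right)} = \left(H + 2\right) + 2 \sqrt{H} = \left(2 + H\right) + 2 \sqrt{H} = 2 + H + 2 \sqrt{H}$)
$g{\left(h,D \right)} = 0$ ($g{\left(h,D \right)} = - \frac{0^{2}}{2} = \left(- \frac{1}{2}\right) 0 = 0$)
$\left(M{\left(J{\left(3 \right)} \right)} + g{\left(12,6 \right)}\right) 116 = \left(\left(2 + 3 + 2 \sqrt{3}\right) + 0\right) 116 = \left(\left(5 + 2 \sqrt{3}\right) + 0\right) 116 = \left(5 + 2 \sqrt{3}\right) 116 = 580 + 232 \sqrt{3}$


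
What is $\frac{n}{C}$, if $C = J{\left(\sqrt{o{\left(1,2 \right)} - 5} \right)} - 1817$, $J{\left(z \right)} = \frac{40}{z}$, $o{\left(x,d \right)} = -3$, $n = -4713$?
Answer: $\frac{2854507}{1100563} - \frac{15710 i \sqrt{2}}{1100563} \approx 2.5937 - 0.020187 i$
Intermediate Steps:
$C = -1817 - 10 i \sqrt{2}$ ($C = \frac{40}{\sqrt{-3 - 5}} - 1817 = \frac{40}{\sqrt{-8}} - 1817 = \frac{40}{2 i \sqrt{2}} - 1817 = 40 \left(- \frac{i \sqrt{2}}{4}\right) - 1817 = - 10 i \sqrt{2} - 1817 = -1817 - 10 i \sqrt{2} \approx -1817.0 - 14.142 i$)
$\frac{n}{C} = - \frac{4713}{-1817 - 10 i \sqrt{2}}$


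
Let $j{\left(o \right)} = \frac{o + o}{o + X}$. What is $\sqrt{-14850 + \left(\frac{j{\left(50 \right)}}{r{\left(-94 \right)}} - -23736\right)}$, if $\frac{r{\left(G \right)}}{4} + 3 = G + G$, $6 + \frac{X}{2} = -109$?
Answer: $\frac{\sqrt{11670126931}}{1146} \approx 94.266$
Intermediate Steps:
$X = -230$ ($X = -12 + 2 \left(-109\right) = -12 - 218 = -230$)
$j{\left(o \right)} = \frac{2 o}{-230 + o}$ ($j{\left(o \right)} = \frac{o + o}{o - 230} = \frac{2 o}{-230 + o}$)
$r{\left(G \right)} = -12 + 8 G$ ($r{\left(G \right)} = -12 + 4 \left(G + G\right) = -12 + 4 \cdot 2 G = -12 + 8 G$)
$\sqrt{-14850 + \left(\frac{j{\left(50 \right)}}{r{\left(-94 \right)}} - -23736\right)} = \sqrt{-14850 + \left(\frac{2 \cdot 50 \frac{1}{-230 + 50}}{-12 + 8 \left(-94\right)} - -23736\right)} = \sqrt{-14850 + \left(\frac{2 \cdot 50 \frac{1}{-180}}{-12 - 752} + 23736\right)} = \sqrt{-14850 + \left(\frac{2 \cdot 50 \left(- \frac{1}{180}\right)}{-764} + 23736\right)} = \sqrt{-14850 + \left(\left(- \frac{5}{9}\right) \left(- \frac{1}{764}\right) + 23736\right)} = \sqrt{-14850 + \left(\frac{5}{6876} + 23736\right)} = \sqrt{-14850 + \frac{163208741}{6876}} = \sqrt{\frac{61100141}{6876}} = \frac{\sqrt{11670126931}}{1146}$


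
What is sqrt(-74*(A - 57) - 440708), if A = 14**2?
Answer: I*sqrt(450994) ≈ 671.56*I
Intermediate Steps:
A = 196
sqrt(-74*(A - 57) - 440708) = sqrt(-74*(196 - 57) - 440708) = sqrt(-74*139 - 440708) = sqrt(-10286 - 440708) = sqrt(-450994) = I*sqrt(450994)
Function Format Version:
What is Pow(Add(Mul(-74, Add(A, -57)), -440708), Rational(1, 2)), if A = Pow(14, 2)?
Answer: Mul(I, Pow(450994, Rational(1, 2))) ≈ Mul(671.56, I)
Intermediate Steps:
A = 196
Pow(Add(Mul(-74, Add(A, -57)), -440708), Rational(1, 2)) = Pow(Add(Mul(-74, Add(196, -57)), -440708), Rational(1, 2)) = Pow(Add(Mul(-74, 139), -440708), Rational(1, 2)) = Pow(Add(-10286, -440708), Rational(1, 2)) = Pow(-450994, Rational(1, 2)) = Mul(I, Pow(450994, Rational(1, 2)))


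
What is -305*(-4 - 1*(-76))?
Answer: -21960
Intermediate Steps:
-305*(-4 - 1*(-76)) = -305*(-4 + 76) = -305*72 = -21960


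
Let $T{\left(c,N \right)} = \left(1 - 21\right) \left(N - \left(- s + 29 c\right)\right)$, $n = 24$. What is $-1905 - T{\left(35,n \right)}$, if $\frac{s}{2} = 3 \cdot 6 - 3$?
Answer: $-21125$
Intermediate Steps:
$s = 30$ ($s = 2 \left(3 \cdot 6 - 3\right) = 2 \left(18 - 3\right) = 2 \cdot 15 = 30$)
$T{\left(c,N \right)} = -600 - 20 N + 580 c$ ($T{\left(c,N \right)} = \left(1 - 21\right) \left(N - \left(-30 + 29 c\right)\right) = - 20 \left(N - \left(-30 + 29 c\right)\right) = - 20 \left(30 + N - 29 c\right) = -600 - 20 N + 580 c$)
$-1905 - T{\left(35,n \right)} = -1905 - \left(-600 - 480 + 580 \cdot 35\right) = -1905 - \left(-600 - 480 + 20300\right) = -1905 - 19220 = -21125$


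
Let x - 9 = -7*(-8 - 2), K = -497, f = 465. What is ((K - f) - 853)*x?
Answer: -143385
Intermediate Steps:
x = 79 (x = 9 - 7*(-8 - 2) = 9 - 7*(-10) = 9 + 70 = 79)
((K - f) - 853)*x = ((-497 - 1*465) - 853)*79 = ((-497 - 465) - 853)*79 = (-962 - 853)*79 = -1815*79 = -143385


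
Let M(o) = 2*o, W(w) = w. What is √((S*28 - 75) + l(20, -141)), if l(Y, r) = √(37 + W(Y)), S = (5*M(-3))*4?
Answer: √(-3435 + √57) ≈ 58.544*I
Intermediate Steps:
S = -120 (S = (5*(2*(-3)))*4 = (5*(-6))*4 = -30*4 = -120)
l(Y, r) = √(37 + Y)
√((S*28 - 75) + l(20, -141)) = √((-120*28 - 75) + √(37 + 20)) = √((-3360 - 75) + √57) = √(-3435 + √57)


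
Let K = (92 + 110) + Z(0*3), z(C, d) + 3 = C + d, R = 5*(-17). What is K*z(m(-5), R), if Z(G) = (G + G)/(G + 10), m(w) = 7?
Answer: -16362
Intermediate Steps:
R = -85
Z(G) = 2*G/(10 + G) (Z(G) = (2*G)/(10 + G) = 2*G/(10 + G))
z(C, d) = -3 + C + d (z(C, d) = -3 + (C + d) = -3 + C + d)
K = 202 (K = (92 + 110) + 2*(0*3)/(10 + 0*3) = 202 + 2*0/(10 + 0) = 202 + 2*0/10 = 202 + 2*0*(⅒) = 202 + 0 = 202)
K*z(m(-5), R) = 202*(-3 + 7 - 85) = 202*(-81) = -16362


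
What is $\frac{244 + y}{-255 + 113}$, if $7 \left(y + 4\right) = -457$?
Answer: $- \frac{1223}{994} \approx -1.2304$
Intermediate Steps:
$y = - \frac{485}{7}$ ($y = -4 + \frac{1}{7} \left(-457\right) = -4 - \frac{457}{7} = - \frac{485}{7} \approx -69.286$)
$\frac{244 + y}{-255 + 113} = \frac{244 - \frac{485}{7}}{-255 + 113} = \frac{1223}{7 \left(-142\right)} = \frac{1223}{7} \left(- \frac{1}{142}\right) = - \frac{1223}{994}$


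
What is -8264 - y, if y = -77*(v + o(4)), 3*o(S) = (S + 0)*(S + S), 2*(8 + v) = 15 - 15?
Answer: -24176/3 ≈ -8058.7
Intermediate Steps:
v = -8 (v = -8 + (15 - 15)/2 = -8 + (1/2)*0 = -8 + 0 = -8)
o(S) = 2*S**2/3 (o(S) = ((S + 0)*(S + S))/3 = (S*(2*S))/3 = (2*S**2)/3 = 2*S**2/3)
y = -616/3 (y = -77*(-8 + (2/3)*4**2) = -77*(-8 + (2/3)*16) = -77*(-8 + 32/3) = -77*8/3 = -616/3 ≈ -205.33)
-8264 - y = -8264 - 1*(-616/3) = -8264 + 616/3 = -24176/3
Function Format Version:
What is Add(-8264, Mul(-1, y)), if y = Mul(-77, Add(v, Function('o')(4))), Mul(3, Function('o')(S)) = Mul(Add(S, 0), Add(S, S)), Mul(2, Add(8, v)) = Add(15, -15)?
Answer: Rational(-24176, 3) ≈ -8058.7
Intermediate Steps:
v = -8 (v = Add(-8, Mul(Rational(1, 2), Add(15, -15))) = Add(-8, Mul(Rational(1, 2), 0)) = Add(-8, 0) = -8)
Function('o')(S) = Mul(Rational(2, 3), Pow(S, 2)) (Function('o')(S) = Mul(Rational(1, 3), Mul(Add(S, 0), Add(S, S))) = Mul(Rational(1, 3), Mul(S, Mul(2, S))) = Mul(Rational(1, 3), Mul(2, Pow(S, 2))) = Mul(Rational(2, 3), Pow(S, 2)))
y = Rational(-616, 3) (y = Mul(-77, Add(-8, Mul(Rational(2, 3), Pow(4, 2)))) = Mul(-77, Add(-8, Mul(Rational(2, 3), 16))) = Mul(-77, Add(-8, Rational(32, 3))) = Mul(-77, Rational(8, 3)) = Rational(-616, 3) ≈ -205.33)
Add(-8264, Mul(-1, y)) = Add(-8264, Mul(-1, Rational(-616, 3))) = Add(-8264, Rational(616, 3)) = Rational(-24176, 3)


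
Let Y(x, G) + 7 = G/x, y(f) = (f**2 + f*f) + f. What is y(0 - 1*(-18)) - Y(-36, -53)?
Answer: 24175/36 ≈ 671.53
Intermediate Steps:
y(f) = f + 2*f**2 (y(f) = (f**2 + f**2) + f = 2*f**2 + f = f + 2*f**2)
Y(x, G) = -7 + G/x
y(0 - 1*(-18)) - Y(-36, -53) = (0 - 1*(-18))*(1 + 2*(0 - 1*(-18))) - (-7 - 53/(-36)) = (0 + 18)*(1 + 2*(0 + 18)) - (-7 - 53*(-1/36)) = 18*(1 + 2*18) - (-7 + 53/36) = 18*(1 + 36) - 1*(-199/36) = 18*37 + 199/36 = 666 + 199/36 = 24175/36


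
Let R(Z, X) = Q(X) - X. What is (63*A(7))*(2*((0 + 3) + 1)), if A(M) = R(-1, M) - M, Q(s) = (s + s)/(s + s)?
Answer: -6552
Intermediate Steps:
Q(s) = 1 (Q(s) = (2*s)/((2*s)) = (2*s)*(1/(2*s)) = 1)
R(Z, X) = 1 - X
A(M) = 1 - 2*M (A(M) = (1 - M) - M = 1 - 2*M)
(63*A(7))*(2*((0 + 3) + 1)) = (63*(1 - 2*7))*(2*((0 + 3) + 1)) = (63*(1 - 14))*(2*(3 + 1)) = (63*(-13))*(2*4) = -819*8 = -6552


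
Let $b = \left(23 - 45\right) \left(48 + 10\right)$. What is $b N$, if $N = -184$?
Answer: $234784$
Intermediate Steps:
$b = -1276$ ($b = \left(-22\right) 58 = -1276$)
$b N = \left(-1276\right) \left(-184\right) = 234784$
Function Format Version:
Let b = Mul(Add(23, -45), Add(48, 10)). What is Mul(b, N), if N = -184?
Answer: 234784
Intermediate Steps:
b = -1276 (b = Mul(-22, 58) = -1276)
Mul(b, N) = Mul(-1276, -184) = 234784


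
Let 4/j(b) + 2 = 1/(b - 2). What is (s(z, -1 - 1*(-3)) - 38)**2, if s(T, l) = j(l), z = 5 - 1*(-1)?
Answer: 1444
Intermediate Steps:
j(b) = 4/(-2 + 1/(-2 + b)) (j(b) = 4/(-2 + 1/(b - 2)) = 4/(-2 + 1/(-2 + b)))
z = 6 (z = 5 + 1 = 6)
s(T, l) = 4*(2 - l)/(-5 + 2*l)
(s(z, -1 - 1*(-3)) - 38)**2 = (4*(2 - (-1 - 1*(-3)))/(-5 + 2*(-1 - 1*(-3))) - 38)**2 = (4*(2 - (-1 + 3))/(-5 + 2*(-1 + 3)) - 38)**2 = (4*(2 - 1*2)/(-5 + 2*2) - 38)**2 = (4*(2 - 2)/(-5 + 4) - 38)**2 = (4*0/(-1) - 38)**2 = (4*(-1)*0 - 38)**2 = (0 - 38)**2 = (-38)**2 = 1444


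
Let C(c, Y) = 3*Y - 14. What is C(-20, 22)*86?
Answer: 4472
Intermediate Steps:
C(c, Y) = -14 + 3*Y
C(-20, 22)*86 = (-14 + 3*22)*86 = (-14 + 66)*86 = 52*86 = 4472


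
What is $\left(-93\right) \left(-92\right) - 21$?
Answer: $8535$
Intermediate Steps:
$\left(-93\right) \left(-92\right) - 21 = 8556 - 21 = 8535$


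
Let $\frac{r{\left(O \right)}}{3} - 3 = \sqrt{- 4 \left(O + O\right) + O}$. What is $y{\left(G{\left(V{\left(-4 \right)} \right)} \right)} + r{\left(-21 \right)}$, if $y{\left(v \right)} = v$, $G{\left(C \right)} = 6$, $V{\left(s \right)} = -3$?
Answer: $15 + 21 \sqrt{3} \approx 51.373$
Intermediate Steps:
$r{\left(O \right)} = 9 + 3 \sqrt{7} \sqrt{- O}$ ($r{\left(O \right)} = 9 + 3 \sqrt{- 4 \left(O + O\right) + O} = 9 + 3 \sqrt{- 4 \cdot 2 O + O} = 9 + 3 \sqrt{- 8 O + O} = 9 + 3 \sqrt{- 7 O} = 9 + 3 \sqrt{7} \sqrt{- O}$)
$y{\left(G{\left(V{\left(-4 \right)} \right)} \right)} + r{\left(-21 \right)} = 6 + \left(9 + 3 \sqrt{7} \sqrt{\left(-1\right) \left(-21\right)}\right) = 6 + \left(9 + 3 \sqrt{7} \sqrt{21}\right) = 6 + \left(9 + 21 \sqrt{3}\right) = 15 + 21 \sqrt{3}$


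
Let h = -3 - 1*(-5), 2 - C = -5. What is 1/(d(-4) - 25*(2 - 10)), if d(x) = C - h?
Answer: 1/205 ≈ 0.0048781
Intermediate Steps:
C = 7 (C = 2 - 1*(-5) = 2 + 5 = 7)
h = 2 (h = -3 + 5 = 2)
d(x) = 5 (d(x) = 7 - 1*2 = 7 - 2 = 5)
1/(d(-4) - 25*(2 - 10)) = 1/(5 - 25*(2 - 10)) = 1/(5 - 25*(-8)) = 1/(5 + 200) = 1/205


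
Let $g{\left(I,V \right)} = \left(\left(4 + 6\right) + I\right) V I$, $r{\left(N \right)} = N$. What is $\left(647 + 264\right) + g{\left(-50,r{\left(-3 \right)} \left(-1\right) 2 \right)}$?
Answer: $12911$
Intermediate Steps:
$g{\left(I,V \right)} = I V \left(10 + I\right)$ ($g{\left(I,V \right)} = \left(10 + I\right) V I = V \left(10 + I\right) I = I V \left(10 + I\right)$)
$\left(647 + 264\right) + g{\left(-50,r{\left(-3 \right)} \left(-1\right) 2 \right)} = \left(647 + 264\right) - 50 \left(-3\right) \left(-1\right) 2 \left(10 - 50\right) = 911 - 50 \cdot 3 \cdot 2 \left(-40\right) = 911 - 300 \left(-40\right) = 911 + 12000 = 12911$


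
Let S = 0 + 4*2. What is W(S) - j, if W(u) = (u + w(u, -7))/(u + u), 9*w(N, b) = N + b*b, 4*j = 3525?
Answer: -42257/48 ≈ -880.35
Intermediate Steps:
j = 3525/4 (j = (¼)*3525 = 3525/4 ≈ 881.25)
w(N, b) = N/9 + b²/9 (w(N, b) = (N + b*b)/9 = (N + b²)/9 = N/9 + b²/9)
S = 8 (S = 0 + 8 = 8)
W(u) = (49/9 + 10*u/9)/(2*u) (W(u) = (u + (u/9 + (⅑)*(-7)²))/(u + u) = (u + (u/9 + (⅑)*49))/((2*u)) = (u + (u/9 + 49/9))*(1/(2*u)) = (u + (49/9 + u/9))*(1/(2*u)) = (49/9 + 10*u/9)*(1/(2*u)) = (49/9 + 10*u/9)/(2*u))
W(S) - j = (1/18)*(49 + 10*8)/8 - 1*3525/4 = (1/18)*(⅛)*(49 + 80) - 3525/4 = (1/18)*(⅛)*129 - 3525/4 = 43/48 - 3525/4 = -42257/48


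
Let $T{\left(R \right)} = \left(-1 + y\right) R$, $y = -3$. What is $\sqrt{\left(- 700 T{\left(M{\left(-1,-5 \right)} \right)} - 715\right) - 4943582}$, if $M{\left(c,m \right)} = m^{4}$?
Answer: $i \sqrt{3194297} \approx 1787.3 i$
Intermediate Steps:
$T{\left(R \right)} = - 4 R$ ($T{\left(R \right)} = \left(-1 - 3\right) R = - 4 R$)
$\sqrt{\left(- 700 T{\left(M{\left(-1,-5 \right)} \right)} - 715\right) - 4943582} = \sqrt{\left(- 700 \left(- 4 \left(-5\right)^{4}\right) - 715\right) - 4943582} = \sqrt{\left(- 700 \left(\left(-4\right) 625\right) - 715\right) - 4943582} = \sqrt{\left(\left(-700\right) \left(-2500\right) - 715\right) - 4943582} = \sqrt{\left(1750000 - 715\right) - 4943582} = \sqrt{1749285 - 4943582} = \sqrt{-3194297} = i \sqrt{3194297}$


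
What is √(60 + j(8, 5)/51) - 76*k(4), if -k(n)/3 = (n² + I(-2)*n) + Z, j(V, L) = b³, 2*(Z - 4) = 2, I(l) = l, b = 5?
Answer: 2964 + 7*√3315/51 ≈ 2971.9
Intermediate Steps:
Z = 5 (Z = 4 + (½)*2 = 4 + 1 = 5)
j(V, L) = 125 (j(V, L) = 5³ = 125)
k(n) = -15 - 3*n² + 6*n (k(n) = -3*((n² - 2*n) + 5) = -3*(5 + n² - 2*n) = -15 - 3*n² + 6*n)
√(60 + j(8, 5)/51) - 76*k(4) = √(60 + 125/51) - 76*(-15 - 3*4² + 6*4) = √(60 + 125*(1/51)) - 76*(-15 - 3*16 + 24) = √(60 + 125/51) - 76*(-15 - 48 + 24) = √(3185/51) - 76*(-39) = 7*√3315/51 + 2964 = 2964 + 7*√3315/51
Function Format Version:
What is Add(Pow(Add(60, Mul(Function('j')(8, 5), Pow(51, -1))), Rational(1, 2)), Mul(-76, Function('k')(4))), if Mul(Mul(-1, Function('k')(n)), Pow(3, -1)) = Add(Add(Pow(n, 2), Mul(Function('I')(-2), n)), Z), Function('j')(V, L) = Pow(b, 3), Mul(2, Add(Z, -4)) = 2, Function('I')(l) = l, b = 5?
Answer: Add(2964, Mul(Rational(7, 51), Pow(3315, Rational(1, 2)))) ≈ 2971.9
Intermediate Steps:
Z = 5 (Z = Add(4, Mul(Rational(1, 2), 2)) = Add(4, 1) = 5)
Function('j')(V, L) = 125 (Function('j')(V, L) = Pow(5, 3) = 125)
Function('k')(n) = Add(-15, Mul(-3, Pow(n, 2)), Mul(6, n)) (Function('k')(n) = Mul(-3, Add(Add(Pow(n, 2), Mul(-2, n)), 5)) = Mul(-3, Add(5, Pow(n, 2), Mul(-2, n))) = Add(-15, Mul(-3, Pow(n, 2)), Mul(6, n)))
Add(Pow(Add(60, Mul(Function('j')(8, 5), Pow(51, -1))), Rational(1, 2)), Mul(-76, Function('k')(4))) = Add(Pow(Add(60, Mul(125, Pow(51, -1))), Rational(1, 2)), Mul(-76, Add(-15, Mul(-3, Pow(4, 2)), Mul(6, 4)))) = Add(Pow(Add(60, Mul(125, Rational(1, 51))), Rational(1, 2)), Mul(-76, Add(-15, Mul(-3, 16), 24))) = Add(Pow(Add(60, Rational(125, 51)), Rational(1, 2)), Mul(-76, Add(-15, -48, 24))) = Add(Pow(Rational(3185, 51), Rational(1, 2)), Mul(-76, -39)) = Add(Mul(Rational(7, 51), Pow(3315, Rational(1, 2))), 2964) = Add(2964, Mul(Rational(7, 51), Pow(3315, Rational(1, 2))))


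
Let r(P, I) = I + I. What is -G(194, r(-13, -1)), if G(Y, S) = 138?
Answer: -138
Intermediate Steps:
r(P, I) = 2*I
-G(194, r(-13, -1)) = -1*138 = -138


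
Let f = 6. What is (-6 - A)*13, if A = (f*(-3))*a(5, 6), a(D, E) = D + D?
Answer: 2262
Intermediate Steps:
a(D, E) = 2*D
A = -180 (A = (6*(-3))*(2*5) = -18*10 = -180)
(-6 - A)*13 = (-6 - 1*(-180))*13 = (-6 + 180)*13 = 174*13 = 2262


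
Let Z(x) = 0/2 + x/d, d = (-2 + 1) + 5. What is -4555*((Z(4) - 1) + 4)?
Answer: -18220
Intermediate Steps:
d = 4 (d = -1 + 5 = 4)
Z(x) = x/4 (Z(x) = 0/2 + x/4 = 0*(½) + x*(¼) = 0 + x/4 = x/4)
-4555*((Z(4) - 1) + 4) = -4555*(((¼)*4 - 1) + 4) = -4555*((1 - 1) + 4) = -4555*(0 + 4) = -4555*4 = -18220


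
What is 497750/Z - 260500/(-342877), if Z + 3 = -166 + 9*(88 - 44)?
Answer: 170726160250/77833079 ≈ 2193.5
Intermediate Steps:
Z = 227 (Z = -3 + (-166 + 9*(88 - 44)) = -3 + (-166 + 9*44) = -3 + (-166 + 396) = -3 + 230 = 227)
497750/Z - 260500/(-342877) = 497750/227 - 260500/(-342877) = 497750*(1/227) - 260500*(-1/342877) = 497750/227 + 260500/342877 = 170726160250/77833079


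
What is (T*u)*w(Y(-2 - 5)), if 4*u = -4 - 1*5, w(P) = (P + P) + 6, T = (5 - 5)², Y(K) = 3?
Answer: 0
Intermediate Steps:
T = 0 (T = 0² = 0)
w(P) = 6 + 2*P (w(P) = 2*P + 6 = 6 + 2*P)
u = -9/4 (u = (-4 - 1*5)/4 = (-4 - 5)/4 = (¼)*(-9) = -9/4 ≈ -2.2500)
(T*u)*w(Y(-2 - 5)) = (0*(-9/4))*(6 + 2*3) = 0*(6 + 6) = 0*12 = 0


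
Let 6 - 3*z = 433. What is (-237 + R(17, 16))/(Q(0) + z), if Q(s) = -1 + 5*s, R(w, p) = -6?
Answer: 729/430 ≈ 1.6953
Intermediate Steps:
z = -427/3 (z = 2 - 1/3*433 = 2 - 433/3 = -427/3 ≈ -142.33)
(-237 + R(17, 16))/(Q(0) + z) = (-237 - 6)/((-1 + 5*0) - 427/3) = -243/((-1 + 0) - 427/3) = -243/(-1 - 427/3) = -243/(-430/3) = -243*(-3/430) = 729/430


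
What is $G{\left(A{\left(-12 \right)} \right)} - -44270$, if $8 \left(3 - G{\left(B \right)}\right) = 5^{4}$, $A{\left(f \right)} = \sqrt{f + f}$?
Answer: $\frac{353559}{8} \approx 44195.0$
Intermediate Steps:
$A{\left(f \right)} = \sqrt{2} \sqrt{f}$ ($A{\left(f \right)} = \sqrt{2 f} = \sqrt{2} \sqrt{f}$)
$G{\left(B \right)} = - \frac{601}{8}$ ($G{\left(B \right)} = 3 - \frac{5^{4}}{8} = 3 - \frac{625}{8} = - \frac{601}{8}$)
$G{\left(A{\left(-12 \right)} \right)} - -44270 = - \frac{601}{8} - -44270 = - \frac{601}{8} + 44270 = \frac{353559}{8}$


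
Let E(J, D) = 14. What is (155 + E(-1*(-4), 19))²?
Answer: 28561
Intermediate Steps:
(155 + E(-1*(-4), 19))² = (155 + 14)² = 169² = 28561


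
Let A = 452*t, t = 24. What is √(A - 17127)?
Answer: I*√6279 ≈ 79.24*I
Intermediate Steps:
A = 10848 (A = 452*24 = 10848)
√(A - 17127) = √(10848 - 17127) = √(-6279) = I*√6279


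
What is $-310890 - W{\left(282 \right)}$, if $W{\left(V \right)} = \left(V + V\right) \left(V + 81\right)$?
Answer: $-515622$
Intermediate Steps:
$W{\left(V \right)} = 2 V \left(81 + V\right)$
$-310890 - W{\left(282 \right)} = -310890 - 2 \cdot 282 \left(81 + 282\right) = -310890 - 2 \cdot 282 \cdot 363 = -310890 - 204732 = -515622$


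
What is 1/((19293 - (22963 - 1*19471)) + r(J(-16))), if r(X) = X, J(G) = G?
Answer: 1/15785 ≈ 6.3351e-5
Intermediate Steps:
1/((19293 - (22963 - 1*19471)) + r(J(-16))) = 1/((19293 - (22963 - 1*19471)) - 16) = 1/((19293 - (22963 - 19471)) - 16) = 1/((19293 - 1*3492) - 16) = 1/((19293 - 3492) - 16) = 1/(15801 - 16) = 1/15785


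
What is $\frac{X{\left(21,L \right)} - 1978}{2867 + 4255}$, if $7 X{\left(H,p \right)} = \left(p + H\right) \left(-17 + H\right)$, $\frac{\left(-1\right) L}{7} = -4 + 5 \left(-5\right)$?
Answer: $- \frac{925}{3561} \approx -0.25976$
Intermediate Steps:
$L = 203$ ($L = - 7 \left(-4 + 5 \left(-5\right)\right) = - 7 \left(-4 - 25\right) = \left(-7\right) \left(-29\right) = 203$)
$X{\left(H,p \right)} = \frac{\left(-17 + H\right) \left(H + p\right)}{7}$ ($X{\left(H,p \right)} = \frac{\left(p + H\right) \left(-17 + H\right)}{7} = \frac{\left(H + p\right) \left(-17 + H\right)}{7} = \frac{\left(-17 + H\right) \left(H + p\right)}{7}$)
$\frac{X{\left(21,L \right)} - 1978}{2867 + 4255} = \frac{\left(\left(- \frac{17}{7}\right) 21 - 493 + \frac{21^{2}}{7} + \frac{1}{7} \cdot 21 \cdot 203\right) - 1978}{2867 + 4255} = \frac{\left(-51 - 493 + \frac{1}{7} \cdot 441 + 609\right) - 1978}{7122} = \left(\left(-51 - 493 + 63 + 609\right) - 1978\right) \frac{1}{7122} = \left(128 - 1978\right) \frac{1}{7122} = \left(-1850\right) \frac{1}{7122} = - \frac{925}{3561}$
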